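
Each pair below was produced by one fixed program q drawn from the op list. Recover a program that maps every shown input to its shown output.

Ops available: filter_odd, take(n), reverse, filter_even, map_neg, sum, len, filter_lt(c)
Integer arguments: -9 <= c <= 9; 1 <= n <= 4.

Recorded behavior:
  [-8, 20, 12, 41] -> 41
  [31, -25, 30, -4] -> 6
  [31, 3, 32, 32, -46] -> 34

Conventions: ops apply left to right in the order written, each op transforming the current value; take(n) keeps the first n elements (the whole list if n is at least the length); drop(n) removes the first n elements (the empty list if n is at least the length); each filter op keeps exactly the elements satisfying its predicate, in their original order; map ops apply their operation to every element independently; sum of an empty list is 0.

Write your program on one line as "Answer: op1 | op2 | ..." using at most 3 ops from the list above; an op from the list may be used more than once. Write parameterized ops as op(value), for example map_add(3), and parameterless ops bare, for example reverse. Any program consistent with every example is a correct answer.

filter_odd | sum

Check, running the answer program on each example:
  [-8, 20, 12, 41] -> [41] -> 41
  [31, -25, 30, -4] -> [31, -25] -> 6
  [31, 3, 32, 32, -46] -> [31, 3] -> 34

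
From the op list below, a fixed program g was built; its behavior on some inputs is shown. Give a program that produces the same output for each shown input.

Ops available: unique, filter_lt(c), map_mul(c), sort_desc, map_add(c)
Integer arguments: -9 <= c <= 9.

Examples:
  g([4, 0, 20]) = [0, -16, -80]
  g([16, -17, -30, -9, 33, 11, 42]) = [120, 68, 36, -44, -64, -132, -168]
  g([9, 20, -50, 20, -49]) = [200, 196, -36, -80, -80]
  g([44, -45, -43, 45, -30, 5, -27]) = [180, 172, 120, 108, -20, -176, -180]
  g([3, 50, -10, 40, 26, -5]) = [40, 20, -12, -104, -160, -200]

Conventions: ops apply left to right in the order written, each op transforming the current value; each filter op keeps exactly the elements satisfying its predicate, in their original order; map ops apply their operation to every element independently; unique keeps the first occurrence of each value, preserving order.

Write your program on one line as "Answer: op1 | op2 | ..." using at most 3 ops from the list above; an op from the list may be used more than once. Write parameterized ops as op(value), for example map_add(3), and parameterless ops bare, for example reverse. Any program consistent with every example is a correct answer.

map_mul(-4) | sort_desc

Check, running the answer program on each example:
  [4, 0, 20] -> [-16, 0, -80] -> [0, -16, -80]
  [16, -17, -30, -9, 33, 11, 42] -> [-64, 68, 120, 36, -132, -44, -168] -> [120, 68, 36, -44, -64, -132, -168]
  [9, 20, -50, 20, -49] -> [-36, -80, 200, -80, 196] -> [200, 196, -36, -80, -80]
  [44, -45, -43, 45, -30, 5, -27] -> [-176, 180, 172, -180, 120, -20, 108] -> [180, 172, 120, 108, -20, -176, -180]
  [3, 50, -10, 40, 26, -5] -> [-12, -200, 40, -160, -104, 20] -> [40, 20, -12, -104, -160, -200]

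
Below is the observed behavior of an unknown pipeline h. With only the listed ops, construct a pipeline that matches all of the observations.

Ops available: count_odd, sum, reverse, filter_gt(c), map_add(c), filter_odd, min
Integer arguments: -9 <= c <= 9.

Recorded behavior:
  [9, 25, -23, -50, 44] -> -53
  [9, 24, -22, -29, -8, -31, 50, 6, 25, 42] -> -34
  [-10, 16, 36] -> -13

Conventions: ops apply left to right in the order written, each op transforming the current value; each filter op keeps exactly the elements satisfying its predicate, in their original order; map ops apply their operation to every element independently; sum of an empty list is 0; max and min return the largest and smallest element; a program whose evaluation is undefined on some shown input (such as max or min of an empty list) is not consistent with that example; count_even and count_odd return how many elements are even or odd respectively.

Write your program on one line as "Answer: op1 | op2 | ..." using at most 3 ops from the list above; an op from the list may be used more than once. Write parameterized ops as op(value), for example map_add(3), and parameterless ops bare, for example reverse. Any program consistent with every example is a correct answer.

map_add(-3) | reverse | min

Check, running the answer program on each example:
  [9, 25, -23, -50, 44] -> [6, 22, -26, -53, 41] -> [41, -53, -26, 22, 6] -> -53
  [9, 24, -22, -29, -8, -31, 50, 6, 25, 42] -> [6, 21, -25, -32, -11, -34, 47, 3, 22, 39] -> [39, 22, 3, 47, -34, -11, -32, -25, 21, 6] -> -34
  [-10, 16, 36] -> [-13, 13, 33] -> [33, 13, -13] -> -13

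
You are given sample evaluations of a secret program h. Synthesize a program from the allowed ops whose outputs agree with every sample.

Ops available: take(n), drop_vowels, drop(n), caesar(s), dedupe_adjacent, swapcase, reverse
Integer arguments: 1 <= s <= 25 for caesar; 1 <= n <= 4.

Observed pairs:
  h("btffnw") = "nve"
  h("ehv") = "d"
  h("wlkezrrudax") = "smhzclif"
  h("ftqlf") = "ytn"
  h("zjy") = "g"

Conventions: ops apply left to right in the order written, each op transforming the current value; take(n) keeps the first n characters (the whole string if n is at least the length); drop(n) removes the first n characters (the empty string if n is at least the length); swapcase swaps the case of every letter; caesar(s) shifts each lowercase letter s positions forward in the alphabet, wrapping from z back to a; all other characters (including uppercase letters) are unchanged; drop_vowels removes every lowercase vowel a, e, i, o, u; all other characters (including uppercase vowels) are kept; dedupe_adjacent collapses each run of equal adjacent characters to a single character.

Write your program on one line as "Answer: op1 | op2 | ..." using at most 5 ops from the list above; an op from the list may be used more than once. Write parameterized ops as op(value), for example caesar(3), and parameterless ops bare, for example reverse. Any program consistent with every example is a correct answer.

caesar(15) | caesar(8) | drop(2) | caesar(11) | dedupe_adjacent

Check, running the answer program on each example:
  "btffnw" -> "qiuucl" -> "yqcckt" -> "cckt" -> "nnve" -> "nve"
  "ehv" -> "twk" -> "bes" -> "s" -> "d" -> "d"
  "wlkezrrudax" -> "laztoggjspm" -> "tihbwooraxu" -> "hbwooraxu" -> "smhzzclif" -> "smhzclif"
  "ftqlf" -> "uifau" -> "cqnic" -> "nic" -> "ytn" -> "ytn"
  "zjy" -> "oyn" -> "wgv" -> "v" -> "g" -> "g"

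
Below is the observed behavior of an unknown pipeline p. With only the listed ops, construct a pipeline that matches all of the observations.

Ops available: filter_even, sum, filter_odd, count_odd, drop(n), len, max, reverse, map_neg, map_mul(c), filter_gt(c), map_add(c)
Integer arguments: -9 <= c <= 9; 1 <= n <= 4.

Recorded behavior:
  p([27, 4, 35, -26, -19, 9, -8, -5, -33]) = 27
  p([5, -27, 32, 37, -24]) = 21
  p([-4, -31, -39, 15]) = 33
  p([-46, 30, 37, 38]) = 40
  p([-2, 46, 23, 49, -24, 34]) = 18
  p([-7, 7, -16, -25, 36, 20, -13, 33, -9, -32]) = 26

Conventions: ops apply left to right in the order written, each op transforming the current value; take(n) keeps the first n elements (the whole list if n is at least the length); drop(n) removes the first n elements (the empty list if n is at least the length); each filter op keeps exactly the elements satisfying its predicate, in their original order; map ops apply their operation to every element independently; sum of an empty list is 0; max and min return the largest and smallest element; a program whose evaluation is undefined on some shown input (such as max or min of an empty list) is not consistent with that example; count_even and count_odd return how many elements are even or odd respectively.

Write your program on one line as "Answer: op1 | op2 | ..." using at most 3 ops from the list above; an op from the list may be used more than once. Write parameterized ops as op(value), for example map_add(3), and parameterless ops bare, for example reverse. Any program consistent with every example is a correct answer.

map_add(6) | map_neg | max

Check, running the answer program on each example:
  [27, 4, 35, -26, -19, 9, -8, -5, -33] -> [33, 10, 41, -20, -13, 15, -2, 1, -27] -> [-33, -10, -41, 20, 13, -15, 2, -1, 27] -> 27
  [5, -27, 32, 37, -24] -> [11, -21, 38, 43, -18] -> [-11, 21, -38, -43, 18] -> 21
  [-4, -31, -39, 15] -> [2, -25, -33, 21] -> [-2, 25, 33, -21] -> 33
  [-46, 30, 37, 38] -> [-40, 36, 43, 44] -> [40, -36, -43, -44] -> 40
  [-2, 46, 23, 49, -24, 34] -> [4, 52, 29, 55, -18, 40] -> [-4, -52, -29, -55, 18, -40] -> 18
  [-7, 7, -16, -25, 36, 20, -13, 33, -9, -32] -> [-1, 13, -10, -19, 42, 26, -7, 39, -3, -26] -> [1, -13, 10, 19, -42, -26, 7, -39, 3, 26] -> 26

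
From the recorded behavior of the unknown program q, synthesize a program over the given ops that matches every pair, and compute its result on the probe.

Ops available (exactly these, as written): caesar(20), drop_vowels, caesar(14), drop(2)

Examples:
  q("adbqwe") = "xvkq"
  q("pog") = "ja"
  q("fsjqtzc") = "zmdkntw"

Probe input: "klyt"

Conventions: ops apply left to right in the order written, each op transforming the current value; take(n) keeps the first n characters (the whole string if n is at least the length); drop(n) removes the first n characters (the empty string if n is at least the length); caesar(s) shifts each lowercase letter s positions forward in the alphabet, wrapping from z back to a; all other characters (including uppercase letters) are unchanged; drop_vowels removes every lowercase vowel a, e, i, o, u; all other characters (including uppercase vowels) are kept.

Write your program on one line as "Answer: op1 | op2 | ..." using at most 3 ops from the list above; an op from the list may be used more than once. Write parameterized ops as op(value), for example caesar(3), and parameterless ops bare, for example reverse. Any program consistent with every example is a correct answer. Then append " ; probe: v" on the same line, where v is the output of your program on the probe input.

drop_vowels | caesar(20) ; probe: "efsn"

Check, running the answer program on each example:
  "adbqwe" -> "dbqw" -> "xvkq"
  "pog" -> "pg" -> "ja"
  "fsjqtzc" -> "fsjqtzc" -> "zmdkntw"
  probe: "klyt" -> "klyt" -> "efsn"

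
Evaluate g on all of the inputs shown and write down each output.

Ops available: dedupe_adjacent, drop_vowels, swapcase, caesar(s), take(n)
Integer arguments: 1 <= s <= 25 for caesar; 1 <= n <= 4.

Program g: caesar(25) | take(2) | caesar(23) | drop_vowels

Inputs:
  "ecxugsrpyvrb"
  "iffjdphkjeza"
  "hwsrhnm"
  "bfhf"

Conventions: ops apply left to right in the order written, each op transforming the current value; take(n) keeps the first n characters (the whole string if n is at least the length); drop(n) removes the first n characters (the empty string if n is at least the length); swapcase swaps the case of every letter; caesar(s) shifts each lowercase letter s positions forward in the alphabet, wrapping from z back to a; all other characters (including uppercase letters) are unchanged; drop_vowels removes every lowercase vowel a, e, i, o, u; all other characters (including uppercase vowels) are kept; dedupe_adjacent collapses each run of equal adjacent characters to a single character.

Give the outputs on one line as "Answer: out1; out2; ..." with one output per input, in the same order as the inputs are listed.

"y"; "b"; "ds"; "xb"

Execution, op by op:
  "ecxugsrpyvrb" -> "dbwtfrqoxuqa" -> "db" -> "ay" -> "y"
  "iffjdphkjeza" -> "heeicogjidyz" -> "he" -> "eb" -> "b"
  "hwsrhnm" -> "gvrqgml" -> "gv" -> "ds" -> "ds"
  "bfhf" -> "aege" -> "ae" -> "xb" -> "xb"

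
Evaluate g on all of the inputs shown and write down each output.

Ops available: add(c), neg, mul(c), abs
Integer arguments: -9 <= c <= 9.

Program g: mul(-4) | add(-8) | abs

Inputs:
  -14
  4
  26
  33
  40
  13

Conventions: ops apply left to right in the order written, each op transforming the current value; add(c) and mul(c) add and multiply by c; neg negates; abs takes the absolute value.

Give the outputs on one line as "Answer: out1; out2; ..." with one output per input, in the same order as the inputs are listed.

48; 24; 112; 140; 168; 60

Execution, op by op:
  -14 -> 56 -> 48 -> 48
  4 -> -16 -> -24 -> 24
  26 -> -104 -> -112 -> 112
  33 -> -132 -> -140 -> 140
  40 -> -160 -> -168 -> 168
  13 -> -52 -> -60 -> 60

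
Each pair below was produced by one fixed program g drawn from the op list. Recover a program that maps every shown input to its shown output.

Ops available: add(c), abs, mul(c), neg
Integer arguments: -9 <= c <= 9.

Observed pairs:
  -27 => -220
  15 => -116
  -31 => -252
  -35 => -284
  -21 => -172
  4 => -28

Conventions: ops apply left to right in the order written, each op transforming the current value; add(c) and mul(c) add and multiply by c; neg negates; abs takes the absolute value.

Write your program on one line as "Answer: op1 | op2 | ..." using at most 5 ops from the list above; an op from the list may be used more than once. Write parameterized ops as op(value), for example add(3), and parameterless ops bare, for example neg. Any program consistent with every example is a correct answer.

mul(8) | neg | add(4) | abs | neg

Check, running the answer program on each example:
  -27 -> -216 -> 216 -> 220 -> 220 -> -220
  15 -> 120 -> -120 -> -116 -> 116 -> -116
  -31 -> -248 -> 248 -> 252 -> 252 -> -252
  -35 -> -280 -> 280 -> 284 -> 284 -> -284
  -21 -> -168 -> 168 -> 172 -> 172 -> -172
  4 -> 32 -> -32 -> -28 -> 28 -> -28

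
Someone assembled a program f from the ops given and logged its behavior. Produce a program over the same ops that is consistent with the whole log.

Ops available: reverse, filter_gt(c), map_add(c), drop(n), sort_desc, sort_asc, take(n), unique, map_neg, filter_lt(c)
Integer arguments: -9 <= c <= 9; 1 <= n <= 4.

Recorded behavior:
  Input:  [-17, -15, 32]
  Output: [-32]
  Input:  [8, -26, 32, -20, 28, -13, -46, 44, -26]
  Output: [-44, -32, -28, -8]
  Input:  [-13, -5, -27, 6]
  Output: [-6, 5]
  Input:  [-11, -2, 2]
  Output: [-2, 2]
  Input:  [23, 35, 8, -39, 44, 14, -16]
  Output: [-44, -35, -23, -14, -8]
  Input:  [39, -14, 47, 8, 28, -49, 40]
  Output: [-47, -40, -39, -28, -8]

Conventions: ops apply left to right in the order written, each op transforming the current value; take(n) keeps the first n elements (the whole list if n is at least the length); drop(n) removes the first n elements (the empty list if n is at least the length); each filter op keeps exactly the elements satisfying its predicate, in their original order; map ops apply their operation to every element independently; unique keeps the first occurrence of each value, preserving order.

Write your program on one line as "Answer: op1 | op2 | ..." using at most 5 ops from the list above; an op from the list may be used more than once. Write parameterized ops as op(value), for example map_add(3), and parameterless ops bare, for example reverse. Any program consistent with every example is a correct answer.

unique | filter_gt(-7) | map_neg | sort_asc

Check, running the answer program on each example:
  [-17, -15, 32] -> [-17, -15, 32] -> [32] -> [-32] -> [-32]
  [8, -26, 32, -20, 28, -13, -46, 44, -26] -> [8, -26, 32, -20, 28, -13, -46, 44] -> [8, 32, 28, 44] -> [-8, -32, -28, -44] -> [-44, -32, -28, -8]
  [-13, -5, -27, 6] -> [-13, -5, -27, 6] -> [-5, 6] -> [5, -6] -> [-6, 5]
  [-11, -2, 2] -> [-11, -2, 2] -> [-2, 2] -> [2, -2] -> [-2, 2]
  [23, 35, 8, -39, 44, 14, -16] -> [23, 35, 8, -39, 44, 14, -16] -> [23, 35, 8, 44, 14] -> [-23, -35, -8, -44, -14] -> [-44, -35, -23, -14, -8]
  [39, -14, 47, 8, 28, -49, 40] -> [39, -14, 47, 8, 28, -49, 40] -> [39, 47, 8, 28, 40] -> [-39, -47, -8, -28, -40] -> [-47, -40, -39, -28, -8]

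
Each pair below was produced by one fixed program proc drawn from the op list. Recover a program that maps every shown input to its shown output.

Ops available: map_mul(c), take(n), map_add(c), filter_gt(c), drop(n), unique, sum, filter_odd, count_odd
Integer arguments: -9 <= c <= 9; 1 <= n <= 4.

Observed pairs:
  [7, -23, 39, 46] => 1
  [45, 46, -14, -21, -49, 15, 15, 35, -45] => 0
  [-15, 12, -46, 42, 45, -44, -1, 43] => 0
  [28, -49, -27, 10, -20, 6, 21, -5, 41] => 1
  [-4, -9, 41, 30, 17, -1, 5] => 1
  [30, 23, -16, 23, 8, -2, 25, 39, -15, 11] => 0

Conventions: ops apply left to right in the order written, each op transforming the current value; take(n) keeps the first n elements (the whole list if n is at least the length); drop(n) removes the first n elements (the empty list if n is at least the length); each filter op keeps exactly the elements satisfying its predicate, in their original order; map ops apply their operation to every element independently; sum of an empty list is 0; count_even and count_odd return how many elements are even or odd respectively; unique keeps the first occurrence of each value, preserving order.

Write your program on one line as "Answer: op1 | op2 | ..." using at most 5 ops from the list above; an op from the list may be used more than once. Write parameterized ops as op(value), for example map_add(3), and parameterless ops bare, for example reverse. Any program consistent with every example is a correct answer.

unique | map_mul(3) | take(3) | drop(2) | count_odd

Check, running the answer program on each example:
  [7, -23, 39, 46] -> [7, -23, 39, 46] -> [21, -69, 117, 138] -> [21, -69, 117] -> [117] -> 1
  [45, 46, -14, -21, -49, 15, 15, 35, -45] -> [45, 46, -14, -21, -49, 15, 35, -45] -> [135, 138, -42, -63, -147, 45, 105, -135] -> [135, 138, -42] -> [-42] -> 0
  [-15, 12, -46, 42, 45, -44, -1, 43] -> [-15, 12, -46, 42, 45, -44, -1, 43] -> [-45, 36, -138, 126, 135, -132, -3, 129] -> [-45, 36, -138] -> [-138] -> 0
  [28, -49, -27, 10, -20, 6, 21, -5, 41] -> [28, -49, -27, 10, -20, 6, 21, -5, 41] -> [84, -147, -81, 30, -60, 18, 63, -15, 123] -> [84, -147, -81] -> [-81] -> 1
  [-4, -9, 41, 30, 17, -1, 5] -> [-4, -9, 41, 30, 17, -1, 5] -> [-12, -27, 123, 90, 51, -3, 15] -> [-12, -27, 123] -> [123] -> 1
  [30, 23, -16, 23, 8, -2, 25, 39, -15, 11] -> [30, 23, -16, 8, -2, 25, 39, -15, 11] -> [90, 69, -48, 24, -6, 75, 117, -45, 33] -> [90, 69, -48] -> [-48] -> 0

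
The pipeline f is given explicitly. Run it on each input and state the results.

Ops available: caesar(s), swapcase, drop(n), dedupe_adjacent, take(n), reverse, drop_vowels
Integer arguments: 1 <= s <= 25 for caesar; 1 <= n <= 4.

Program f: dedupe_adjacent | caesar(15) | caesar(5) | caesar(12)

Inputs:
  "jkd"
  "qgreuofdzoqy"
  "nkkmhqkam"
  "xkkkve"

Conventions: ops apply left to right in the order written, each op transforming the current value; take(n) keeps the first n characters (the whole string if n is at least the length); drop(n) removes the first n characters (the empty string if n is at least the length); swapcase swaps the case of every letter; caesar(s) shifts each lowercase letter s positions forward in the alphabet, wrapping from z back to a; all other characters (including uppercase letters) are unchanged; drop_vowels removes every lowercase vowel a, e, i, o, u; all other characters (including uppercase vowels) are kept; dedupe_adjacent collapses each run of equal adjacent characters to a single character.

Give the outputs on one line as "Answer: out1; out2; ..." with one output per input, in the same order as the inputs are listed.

Execution, op by op:
  "jkd" -> "jkd" -> "yzs" -> "dex" -> "pqj"
  "qgreuofdzoqy" -> "qgreuofdzoqy" -> "fvgtjdusodfn" -> "kalyoizxtiks" -> "wmxkauljfuwe"
  "nkkmhqkam" -> "nkmhqkam" -> "czbwfzpb" -> "hegbkeug" -> "tqsnwqgs"
  "xkkkve" -> "xkve" -> "mzkt" -> "repy" -> "dqbk"

"pqj"; "wmxkauljfuwe"; "tqsnwqgs"; "dqbk"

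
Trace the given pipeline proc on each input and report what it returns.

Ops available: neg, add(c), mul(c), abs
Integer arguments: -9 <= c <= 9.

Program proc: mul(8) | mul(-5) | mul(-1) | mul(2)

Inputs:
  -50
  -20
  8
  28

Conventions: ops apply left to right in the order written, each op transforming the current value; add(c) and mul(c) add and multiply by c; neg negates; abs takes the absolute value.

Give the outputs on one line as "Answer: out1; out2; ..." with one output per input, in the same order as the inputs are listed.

Execution, op by op:
  -50 -> -400 -> 2000 -> -2000 -> -4000
  -20 -> -160 -> 800 -> -800 -> -1600
  8 -> 64 -> -320 -> 320 -> 640
  28 -> 224 -> -1120 -> 1120 -> 2240

-4000; -1600; 640; 2240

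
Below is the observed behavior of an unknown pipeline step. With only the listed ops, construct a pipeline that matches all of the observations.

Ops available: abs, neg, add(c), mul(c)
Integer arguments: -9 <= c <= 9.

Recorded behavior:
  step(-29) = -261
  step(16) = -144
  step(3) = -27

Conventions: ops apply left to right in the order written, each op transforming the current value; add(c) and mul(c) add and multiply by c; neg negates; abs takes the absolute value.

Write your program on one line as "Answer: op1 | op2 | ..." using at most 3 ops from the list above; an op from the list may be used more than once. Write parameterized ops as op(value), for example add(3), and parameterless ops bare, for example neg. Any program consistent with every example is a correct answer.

mul(-9) | abs | neg

Check, running the answer program on each example:
  -29 -> 261 -> 261 -> -261
  16 -> -144 -> 144 -> -144
  3 -> -27 -> 27 -> -27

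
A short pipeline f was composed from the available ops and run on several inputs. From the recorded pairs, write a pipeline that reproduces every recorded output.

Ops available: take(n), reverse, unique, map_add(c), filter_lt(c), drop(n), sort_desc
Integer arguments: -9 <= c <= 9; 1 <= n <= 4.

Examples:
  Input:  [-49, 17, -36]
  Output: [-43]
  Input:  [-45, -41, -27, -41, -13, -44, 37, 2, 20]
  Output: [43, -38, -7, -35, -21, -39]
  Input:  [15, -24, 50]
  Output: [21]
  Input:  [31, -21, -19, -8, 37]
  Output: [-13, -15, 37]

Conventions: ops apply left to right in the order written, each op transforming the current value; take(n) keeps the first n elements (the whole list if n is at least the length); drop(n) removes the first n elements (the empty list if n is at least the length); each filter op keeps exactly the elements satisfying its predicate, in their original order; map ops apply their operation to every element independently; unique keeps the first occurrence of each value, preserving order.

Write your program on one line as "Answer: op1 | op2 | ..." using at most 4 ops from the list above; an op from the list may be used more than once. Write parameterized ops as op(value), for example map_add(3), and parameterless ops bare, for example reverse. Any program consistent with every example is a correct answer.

reverse | unique | drop(2) | map_add(6)

Check, running the answer program on each example:
  [-49, 17, -36] -> [-36, 17, -49] -> [-36, 17, -49] -> [-49] -> [-43]
  [-45, -41, -27, -41, -13, -44, 37, 2, 20] -> [20, 2, 37, -44, -13, -41, -27, -41, -45] -> [20, 2, 37, -44, -13, -41, -27, -45] -> [37, -44, -13, -41, -27, -45] -> [43, -38, -7, -35, -21, -39]
  [15, -24, 50] -> [50, -24, 15] -> [50, -24, 15] -> [15] -> [21]
  [31, -21, -19, -8, 37] -> [37, -8, -19, -21, 31] -> [37, -8, -19, -21, 31] -> [-19, -21, 31] -> [-13, -15, 37]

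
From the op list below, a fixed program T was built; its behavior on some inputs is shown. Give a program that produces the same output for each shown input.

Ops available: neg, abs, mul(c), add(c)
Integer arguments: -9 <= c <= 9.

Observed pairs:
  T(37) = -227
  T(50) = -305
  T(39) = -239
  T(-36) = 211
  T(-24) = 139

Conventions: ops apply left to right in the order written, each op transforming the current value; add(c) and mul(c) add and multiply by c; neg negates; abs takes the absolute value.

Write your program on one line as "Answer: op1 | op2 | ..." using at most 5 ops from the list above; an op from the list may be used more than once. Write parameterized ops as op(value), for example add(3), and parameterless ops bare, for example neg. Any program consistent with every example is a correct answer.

mul(6) | add(6) | add(-1) | neg

Check, running the answer program on each example:
  37 -> 222 -> 228 -> 227 -> -227
  50 -> 300 -> 306 -> 305 -> -305
  39 -> 234 -> 240 -> 239 -> -239
  -36 -> -216 -> -210 -> -211 -> 211
  -24 -> -144 -> -138 -> -139 -> 139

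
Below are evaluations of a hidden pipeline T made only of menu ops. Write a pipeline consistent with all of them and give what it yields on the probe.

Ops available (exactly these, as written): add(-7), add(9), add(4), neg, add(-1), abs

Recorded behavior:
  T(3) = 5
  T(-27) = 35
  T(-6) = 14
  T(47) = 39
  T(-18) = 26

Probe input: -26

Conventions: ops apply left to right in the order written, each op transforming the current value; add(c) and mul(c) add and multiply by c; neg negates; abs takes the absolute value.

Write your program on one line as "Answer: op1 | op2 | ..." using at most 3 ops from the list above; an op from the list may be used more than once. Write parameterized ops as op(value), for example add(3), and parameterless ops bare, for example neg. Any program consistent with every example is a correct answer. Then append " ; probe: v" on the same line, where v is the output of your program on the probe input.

add(-7) | add(-1) | abs ; probe: 34

Check, running the answer program on each example:
  3 -> -4 -> -5 -> 5
  -27 -> -34 -> -35 -> 35
  -6 -> -13 -> -14 -> 14
  47 -> 40 -> 39 -> 39
  -18 -> -25 -> -26 -> 26
  probe: -26 -> -33 -> -34 -> 34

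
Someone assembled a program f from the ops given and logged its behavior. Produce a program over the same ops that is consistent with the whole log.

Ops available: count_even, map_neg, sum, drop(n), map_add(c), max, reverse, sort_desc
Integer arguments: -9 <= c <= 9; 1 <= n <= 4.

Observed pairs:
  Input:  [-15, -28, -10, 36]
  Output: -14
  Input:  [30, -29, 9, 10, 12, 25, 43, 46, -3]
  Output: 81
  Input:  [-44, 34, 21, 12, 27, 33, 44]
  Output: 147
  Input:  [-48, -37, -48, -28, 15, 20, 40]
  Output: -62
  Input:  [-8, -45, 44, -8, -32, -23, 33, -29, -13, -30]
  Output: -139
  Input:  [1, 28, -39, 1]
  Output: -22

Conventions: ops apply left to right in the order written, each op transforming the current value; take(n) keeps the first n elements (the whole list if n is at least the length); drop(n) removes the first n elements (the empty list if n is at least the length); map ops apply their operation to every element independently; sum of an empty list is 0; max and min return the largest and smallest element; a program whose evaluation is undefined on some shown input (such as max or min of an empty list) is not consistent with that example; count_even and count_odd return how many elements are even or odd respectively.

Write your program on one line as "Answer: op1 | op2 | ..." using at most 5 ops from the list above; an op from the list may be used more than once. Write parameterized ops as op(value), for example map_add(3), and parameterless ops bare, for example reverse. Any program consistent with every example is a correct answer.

drop(1) | map_add(-4) | sort_desc | sum

Check, running the answer program on each example:
  [-15, -28, -10, 36] -> [-28, -10, 36] -> [-32, -14, 32] -> [32, -14, -32] -> -14
  [30, -29, 9, 10, 12, 25, 43, 46, -3] -> [-29, 9, 10, 12, 25, 43, 46, -3] -> [-33, 5, 6, 8, 21, 39, 42, -7] -> [42, 39, 21, 8, 6, 5, -7, -33] -> 81
  [-44, 34, 21, 12, 27, 33, 44] -> [34, 21, 12, 27, 33, 44] -> [30, 17, 8, 23, 29, 40] -> [40, 30, 29, 23, 17, 8] -> 147
  [-48, -37, -48, -28, 15, 20, 40] -> [-37, -48, -28, 15, 20, 40] -> [-41, -52, -32, 11, 16, 36] -> [36, 16, 11, -32, -41, -52] -> -62
  [-8, -45, 44, -8, -32, -23, 33, -29, -13, -30] -> [-45, 44, -8, -32, -23, 33, -29, -13, -30] -> [-49, 40, -12, -36, -27, 29, -33, -17, -34] -> [40, 29, -12, -17, -27, -33, -34, -36, -49] -> -139
  [1, 28, -39, 1] -> [28, -39, 1] -> [24, -43, -3] -> [24, -3, -43] -> -22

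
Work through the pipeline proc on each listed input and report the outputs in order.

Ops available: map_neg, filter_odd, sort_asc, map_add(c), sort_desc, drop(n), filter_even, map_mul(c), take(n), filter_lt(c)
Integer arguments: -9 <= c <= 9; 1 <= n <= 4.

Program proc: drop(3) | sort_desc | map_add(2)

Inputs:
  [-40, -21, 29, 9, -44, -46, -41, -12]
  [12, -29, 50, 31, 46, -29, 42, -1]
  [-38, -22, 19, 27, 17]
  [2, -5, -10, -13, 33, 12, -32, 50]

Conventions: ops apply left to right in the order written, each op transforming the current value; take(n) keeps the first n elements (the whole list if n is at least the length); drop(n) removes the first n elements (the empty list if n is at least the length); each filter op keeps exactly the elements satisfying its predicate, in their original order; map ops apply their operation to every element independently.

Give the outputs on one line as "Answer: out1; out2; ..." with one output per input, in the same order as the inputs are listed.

[11, -10, -39, -42, -44]; [48, 44, 33, 1, -27]; [29, 19]; [52, 35, 14, -11, -30]

Execution, op by op:
  [-40, -21, 29, 9, -44, -46, -41, -12] -> [9, -44, -46, -41, -12] -> [9, -12, -41, -44, -46] -> [11, -10, -39, -42, -44]
  [12, -29, 50, 31, 46, -29, 42, -1] -> [31, 46, -29, 42, -1] -> [46, 42, 31, -1, -29] -> [48, 44, 33, 1, -27]
  [-38, -22, 19, 27, 17] -> [27, 17] -> [27, 17] -> [29, 19]
  [2, -5, -10, -13, 33, 12, -32, 50] -> [-13, 33, 12, -32, 50] -> [50, 33, 12, -13, -32] -> [52, 35, 14, -11, -30]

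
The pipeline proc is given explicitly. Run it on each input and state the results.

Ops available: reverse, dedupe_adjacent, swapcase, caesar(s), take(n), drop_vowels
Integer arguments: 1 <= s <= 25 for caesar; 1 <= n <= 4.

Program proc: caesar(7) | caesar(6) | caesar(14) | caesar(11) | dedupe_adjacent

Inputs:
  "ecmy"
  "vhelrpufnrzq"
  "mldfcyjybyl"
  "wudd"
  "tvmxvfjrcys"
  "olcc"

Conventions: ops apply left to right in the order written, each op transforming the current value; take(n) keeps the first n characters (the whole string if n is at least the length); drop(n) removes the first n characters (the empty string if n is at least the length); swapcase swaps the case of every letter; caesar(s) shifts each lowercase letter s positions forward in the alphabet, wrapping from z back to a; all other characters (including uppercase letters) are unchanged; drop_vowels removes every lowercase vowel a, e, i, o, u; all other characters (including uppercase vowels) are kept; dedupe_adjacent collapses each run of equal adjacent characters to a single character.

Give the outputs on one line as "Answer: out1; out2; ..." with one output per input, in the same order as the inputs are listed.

Execution, op by op:
  "ecmy" -> "ljtf" -> "rpzl" -> "fdnz" -> "qoyk" -> "qoyk"
  "vhelrpufnrzq" -> "colsywbmuygx" -> "iuryechsaemd" -> "wifmsqvgosar" -> "htqxdbgrzdlc" -> "htqxdbgrzdlc"
  "mldfcyjybyl" -> "tskmjfqfifs" -> "zyqsplwloly" -> "nmegdzkzczm" -> "yxprokvknkx" -> "yxprokvknkx"
  "wudd" -> "dbkk" -> "jhqq" -> "xvee" -> "igpp" -> "igp"
  "tvmxvfjrcys" -> "actecmqyjfz" -> "gizkisweplf" -> "uwnywgksdzt" -> "fhyjhrvdoke" -> "fhyjhrvdoke"
  "olcc" -> "vsjj" -> "bypp" -> "pmdd" -> "axoo" -> "axo"

"qoyk"; "htqxdbgrzdlc"; "yxprokvknkx"; "igp"; "fhyjhrvdoke"; "axo"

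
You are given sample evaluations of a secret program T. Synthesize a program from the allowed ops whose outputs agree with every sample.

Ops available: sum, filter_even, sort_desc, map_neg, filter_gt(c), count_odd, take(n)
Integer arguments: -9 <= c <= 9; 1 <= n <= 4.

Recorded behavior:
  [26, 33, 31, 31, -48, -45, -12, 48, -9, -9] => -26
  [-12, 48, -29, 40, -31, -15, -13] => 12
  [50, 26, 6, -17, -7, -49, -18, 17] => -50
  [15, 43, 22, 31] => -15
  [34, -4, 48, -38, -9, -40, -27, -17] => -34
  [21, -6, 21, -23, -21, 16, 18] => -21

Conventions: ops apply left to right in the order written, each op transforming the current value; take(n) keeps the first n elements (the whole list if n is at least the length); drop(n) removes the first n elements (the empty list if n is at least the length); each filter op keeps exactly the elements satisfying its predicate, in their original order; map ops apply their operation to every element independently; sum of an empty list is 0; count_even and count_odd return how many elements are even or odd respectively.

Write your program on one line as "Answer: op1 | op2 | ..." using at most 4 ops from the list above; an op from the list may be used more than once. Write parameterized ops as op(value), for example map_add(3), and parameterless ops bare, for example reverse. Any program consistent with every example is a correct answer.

take(1) | map_neg | sum

Check, running the answer program on each example:
  [26, 33, 31, 31, -48, -45, -12, 48, -9, -9] -> [26] -> [-26] -> -26
  [-12, 48, -29, 40, -31, -15, -13] -> [-12] -> [12] -> 12
  [50, 26, 6, -17, -7, -49, -18, 17] -> [50] -> [-50] -> -50
  [15, 43, 22, 31] -> [15] -> [-15] -> -15
  [34, -4, 48, -38, -9, -40, -27, -17] -> [34] -> [-34] -> -34
  [21, -6, 21, -23, -21, 16, 18] -> [21] -> [-21] -> -21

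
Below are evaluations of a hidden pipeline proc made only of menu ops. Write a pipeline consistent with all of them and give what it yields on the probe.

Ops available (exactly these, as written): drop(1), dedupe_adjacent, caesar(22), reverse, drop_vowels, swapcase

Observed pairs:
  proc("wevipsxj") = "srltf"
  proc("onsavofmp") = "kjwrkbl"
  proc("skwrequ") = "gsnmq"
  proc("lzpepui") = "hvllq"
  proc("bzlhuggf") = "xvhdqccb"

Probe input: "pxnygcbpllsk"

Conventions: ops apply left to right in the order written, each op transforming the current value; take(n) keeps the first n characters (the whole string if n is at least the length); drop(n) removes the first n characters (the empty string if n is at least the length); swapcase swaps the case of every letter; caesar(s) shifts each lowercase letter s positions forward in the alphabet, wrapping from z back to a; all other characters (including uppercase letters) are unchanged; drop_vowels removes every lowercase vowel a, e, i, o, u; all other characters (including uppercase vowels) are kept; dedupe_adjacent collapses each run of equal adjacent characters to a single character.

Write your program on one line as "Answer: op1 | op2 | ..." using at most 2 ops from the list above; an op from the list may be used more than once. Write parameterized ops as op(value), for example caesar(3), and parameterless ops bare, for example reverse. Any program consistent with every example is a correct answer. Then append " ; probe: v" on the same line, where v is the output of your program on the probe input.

caesar(22) | drop_vowels ; probe: "ltjcyxlhhg"

Check, running the answer program on each example:
  "wevipsxj" -> "sarelotf" -> "srltf"
  "onsavofmp" -> "kjowrkbil" -> "kjwrkbl"
  "skwrequ" -> "ogsnamq" -> "gsnmq"
  "lzpepui" -> "hvlalqe" -> "hvllq"
  "bzlhuggf" -> "xvhdqccb" -> "xvhdqccb"
  probe: "pxnygcbpllsk" -> "ltjucyxlhhog" -> "ltjcyxlhhg"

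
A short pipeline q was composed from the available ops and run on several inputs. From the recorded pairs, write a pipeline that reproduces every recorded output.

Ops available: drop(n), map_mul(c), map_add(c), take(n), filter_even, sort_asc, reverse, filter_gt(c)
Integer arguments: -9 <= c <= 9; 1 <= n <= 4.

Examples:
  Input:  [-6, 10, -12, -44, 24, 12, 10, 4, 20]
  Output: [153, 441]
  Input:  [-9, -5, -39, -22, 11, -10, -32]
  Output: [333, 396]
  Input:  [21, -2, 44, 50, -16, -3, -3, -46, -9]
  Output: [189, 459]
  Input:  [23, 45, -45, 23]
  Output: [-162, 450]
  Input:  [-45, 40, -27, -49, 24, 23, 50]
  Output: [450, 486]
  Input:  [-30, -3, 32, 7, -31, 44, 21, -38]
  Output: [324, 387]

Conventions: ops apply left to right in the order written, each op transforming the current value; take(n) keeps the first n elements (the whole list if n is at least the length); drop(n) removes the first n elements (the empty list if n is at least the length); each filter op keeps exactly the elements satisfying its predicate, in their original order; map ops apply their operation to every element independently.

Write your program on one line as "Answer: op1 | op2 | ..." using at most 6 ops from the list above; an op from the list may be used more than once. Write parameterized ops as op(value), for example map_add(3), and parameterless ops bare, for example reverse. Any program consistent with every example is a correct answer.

sort_asc | take(2) | map_add(-5) | reverse | map_mul(-9)

Check, running the answer program on each example:
  [-6, 10, -12, -44, 24, 12, 10, 4, 20] -> [-44, -12, -6, 4, 10, 10, 12, 20, 24] -> [-44, -12] -> [-49, -17] -> [-17, -49] -> [153, 441]
  [-9, -5, -39, -22, 11, -10, -32] -> [-39, -32, -22, -10, -9, -5, 11] -> [-39, -32] -> [-44, -37] -> [-37, -44] -> [333, 396]
  [21, -2, 44, 50, -16, -3, -3, -46, -9] -> [-46, -16, -9, -3, -3, -2, 21, 44, 50] -> [-46, -16] -> [-51, -21] -> [-21, -51] -> [189, 459]
  [23, 45, -45, 23] -> [-45, 23, 23, 45] -> [-45, 23] -> [-50, 18] -> [18, -50] -> [-162, 450]
  [-45, 40, -27, -49, 24, 23, 50] -> [-49, -45, -27, 23, 24, 40, 50] -> [-49, -45] -> [-54, -50] -> [-50, -54] -> [450, 486]
  [-30, -3, 32, 7, -31, 44, 21, -38] -> [-38, -31, -30, -3, 7, 21, 32, 44] -> [-38, -31] -> [-43, -36] -> [-36, -43] -> [324, 387]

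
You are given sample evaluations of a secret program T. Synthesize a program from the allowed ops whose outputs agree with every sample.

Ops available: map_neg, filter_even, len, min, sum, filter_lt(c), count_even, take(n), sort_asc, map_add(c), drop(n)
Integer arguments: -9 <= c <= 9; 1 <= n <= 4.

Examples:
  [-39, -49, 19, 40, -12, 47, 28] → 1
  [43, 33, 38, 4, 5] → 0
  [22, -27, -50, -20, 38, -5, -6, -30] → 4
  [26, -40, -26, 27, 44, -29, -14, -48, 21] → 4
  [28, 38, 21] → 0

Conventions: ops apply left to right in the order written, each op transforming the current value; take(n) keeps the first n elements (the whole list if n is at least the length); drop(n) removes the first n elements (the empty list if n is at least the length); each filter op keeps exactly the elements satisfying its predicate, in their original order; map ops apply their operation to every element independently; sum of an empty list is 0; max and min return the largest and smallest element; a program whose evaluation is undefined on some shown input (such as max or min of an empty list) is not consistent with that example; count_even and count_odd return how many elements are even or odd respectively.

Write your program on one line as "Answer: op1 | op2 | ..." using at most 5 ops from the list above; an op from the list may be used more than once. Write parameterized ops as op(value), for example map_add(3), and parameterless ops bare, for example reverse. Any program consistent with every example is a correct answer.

filter_lt(7) | filter_even | filter_lt(0) | count_even

Check, running the answer program on each example:
  [-39, -49, 19, 40, -12, 47, 28] -> [-39, -49, -12] -> [-12] -> [-12] -> 1
  [43, 33, 38, 4, 5] -> [4, 5] -> [4] -> [] -> 0
  [22, -27, -50, -20, 38, -5, -6, -30] -> [-27, -50, -20, -5, -6, -30] -> [-50, -20, -6, -30] -> [-50, -20, -6, -30] -> 4
  [26, -40, -26, 27, 44, -29, -14, -48, 21] -> [-40, -26, -29, -14, -48] -> [-40, -26, -14, -48] -> [-40, -26, -14, -48] -> 4
  [28, 38, 21] -> [] -> [] -> [] -> 0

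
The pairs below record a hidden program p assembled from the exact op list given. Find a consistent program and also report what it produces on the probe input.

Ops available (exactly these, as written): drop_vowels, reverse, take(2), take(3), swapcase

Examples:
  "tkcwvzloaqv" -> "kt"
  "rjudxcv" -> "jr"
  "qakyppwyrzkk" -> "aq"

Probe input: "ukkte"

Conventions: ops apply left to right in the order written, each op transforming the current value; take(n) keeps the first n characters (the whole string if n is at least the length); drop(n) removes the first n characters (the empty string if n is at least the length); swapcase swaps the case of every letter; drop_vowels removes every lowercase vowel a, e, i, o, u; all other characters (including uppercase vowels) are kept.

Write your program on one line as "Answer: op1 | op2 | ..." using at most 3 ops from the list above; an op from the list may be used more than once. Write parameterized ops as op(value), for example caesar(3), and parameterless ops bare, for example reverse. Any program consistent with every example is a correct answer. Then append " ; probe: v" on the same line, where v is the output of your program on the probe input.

take(2) | reverse ; probe: "ku"

Check, running the answer program on each example:
  "tkcwvzloaqv" -> "tk" -> "kt"
  "rjudxcv" -> "rj" -> "jr"
  "qakyppwyrzkk" -> "qa" -> "aq"
  probe: "ukkte" -> "uk" -> "ku"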